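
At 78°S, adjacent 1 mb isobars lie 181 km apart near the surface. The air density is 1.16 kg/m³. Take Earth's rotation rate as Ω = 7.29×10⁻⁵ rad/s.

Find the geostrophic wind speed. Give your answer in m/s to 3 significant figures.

3.34 m/s

Coriolis parameter at 78°S:
f = 2Ω sin φ = 2 × 7.29×10⁻⁵ × sin 78° = 1.43×10⁻⁴ s⁻¹
Pressure gradient: |∂P/∂n| = 100 Pa / 181000 m = 5.52×10⁻⁴ Pa/m
Geostrophic balance (pressure-gradient force = Coriolis force):
V_g = (1/(fρ)) |∂P/∂n| = 5.52×10⁻⁴ / (1.43×10⁻⁴ × 1.16) = 3.34 m/s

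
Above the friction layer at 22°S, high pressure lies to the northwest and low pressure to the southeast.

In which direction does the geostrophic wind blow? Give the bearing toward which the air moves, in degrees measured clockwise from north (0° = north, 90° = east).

The pressure-gradient force points toward the southeast (bearing 135°).
Geostrophic balance: in the Southern Hemisphere the Coriolis force deflects motion to the left, so the geostrophic wind blows 90° to the left of the pressure-gradient force (low pressure on the right).
Rotating 135° by 90° counterclockwise gives 045° — the wind blows toward the northeast.

045°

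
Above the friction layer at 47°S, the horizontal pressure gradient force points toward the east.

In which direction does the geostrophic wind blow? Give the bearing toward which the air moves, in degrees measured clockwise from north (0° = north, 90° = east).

The pressure-gradient force points toward the east (bearing 090°).
Geostrophic balance: in the Southern Hemisphere the Coriolis force deflects motion to the left, so the geostrophic wind blows 90° to the left of the pressure-gradient force (low pressure on the right).
Rotating 090° by 90° counterclockwise gives 000° — the wind blows toward the north.

000°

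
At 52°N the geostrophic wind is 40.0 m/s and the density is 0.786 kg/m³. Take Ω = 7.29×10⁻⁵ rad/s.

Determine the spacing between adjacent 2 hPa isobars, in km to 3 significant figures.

Coriolis parameter at 52°N:
f = 2Ω sin φ = 2 × 7.29×10⁻⁵ × sin 52° = 1.15×10⁻⁴ s⁻¹
Geostrophic balance rearranged: |∂P/∂n| = f ρ V_g
|∂P/∂n| = 1.15×10⁻⁴ × 0.786 × 40.0 = 3.61×10⁻³ Pa/m
Isobar spacing: Δn = ΔP/|∂P/∂n| = 200 Pa / 3.61×10⁻³ Pa/m = 55368 m ≈ 55.4 km

55.4 km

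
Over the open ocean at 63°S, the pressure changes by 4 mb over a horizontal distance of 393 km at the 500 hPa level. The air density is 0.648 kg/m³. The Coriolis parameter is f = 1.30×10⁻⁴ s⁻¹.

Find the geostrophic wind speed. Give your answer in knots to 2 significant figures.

23 knots

Pressure gradient: |∂P/∂n| = 400 Pa / 393000 m = 1.02×10⁻³ Pa/m
Geostrophic balance (pressure-gradient force = Coriolis force):
V_g = (1/(fρ)) |∂P/∂n| = 1.02×10⁻³ / (1.30×10⁻⁴ × 0.648) = 12.1 m/s
Converting: 12.1 m/s × 1.944 = 23 knots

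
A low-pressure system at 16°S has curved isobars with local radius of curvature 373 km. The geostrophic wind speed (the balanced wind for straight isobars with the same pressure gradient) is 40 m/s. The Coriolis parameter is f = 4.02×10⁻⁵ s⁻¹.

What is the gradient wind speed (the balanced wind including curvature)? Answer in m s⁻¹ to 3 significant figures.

18.1 m s⁻¹

Around a low, centrifugal force acts outward with Coriolis, so pressure-gradient force balances both:
(1/ρ)|∂P/∂n| = fV + V²/R  →  V² + fR·V − fR·V_g = 0
With fR = 4.02×10⁻⁵ × 373×10³ m = 15.0 m/s:
V = [−fR + √((fR)² + 4 fR V_g)]/2 = [−15.0 + √(15.0² + 4×15.0×40)]/2 = 18.1 m/s
Subgeostrophic (V < V_g = 40 m/s), as expected around a low.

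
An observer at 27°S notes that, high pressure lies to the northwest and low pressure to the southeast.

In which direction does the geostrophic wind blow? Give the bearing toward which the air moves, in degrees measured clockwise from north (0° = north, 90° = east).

The pressure-gradient force points toward the southeast (bearing 135°).
Geostrophic balance: in the Southern Hemisphere the Coriolis force deflects motion to the left, so the geostrophic wind blows 90° to the left of the pressure-gradient force (low pressure on the right).
Rotating 135° by 90° counterclockwise gives 045° — the wind blows toward the northeast.

045°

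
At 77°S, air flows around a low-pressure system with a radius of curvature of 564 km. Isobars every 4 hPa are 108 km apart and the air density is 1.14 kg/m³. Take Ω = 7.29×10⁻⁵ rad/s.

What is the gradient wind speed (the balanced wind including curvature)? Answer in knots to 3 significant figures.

Coriolis parameter at 77°S:
f = 2Ω sin φ = 2 × 7.29×10⁻⁵ × sin 77° = 1.42×10⁻⁴ s⁻¹
Pressure gradient: |∂P/∂n| = 400 Pa / 108000 m = 3.70×10⁻³ Pa/m
Geostrophic speed: V_g = |∂P/∂n|/(fρ) = 3.70×10⁻³/(1.42×10⁻⁴ × 1.14) = 22.9 m/s
Around a low, centrifugal force acts outward with Coriolis, so pressure-gradient force balances both:
(1/ρ)|∂P/∂n| = fV + V²/R  →  V² + fR·V − fR·V_g = 0
With fR = 1.42×10⁻⁴ × 564×10³ m = 80.1 m/s:
V = [−fR + √((fR)² + 4 fR V_g)]/2 = [−80.1 + √(80.1² + 4×80.1×22.9)]/2 = 18.6 m/s
Subgeostrophic (V < V_g = 22.9 m/s), as expected around a low.
Converting: 18.6 m/s × 1.944 = 36.1 knots

36.1 knots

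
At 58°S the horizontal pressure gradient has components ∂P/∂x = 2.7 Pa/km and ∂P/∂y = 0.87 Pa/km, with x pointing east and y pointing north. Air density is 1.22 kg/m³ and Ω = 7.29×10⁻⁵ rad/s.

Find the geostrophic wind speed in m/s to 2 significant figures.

Coriolis parameter at 58°S:
f = 2Ω sin φ = 2 × 7.29×10⁻⁵ × sin 58° = 1.24×10⁻⁴ s⁻¹
In the Southern Hemisphere f is negative: f = −1.24×10⁻⁴ s⁻¹.
Component geostrophic relations (x east, y north):
u_g = −(1/(fρ)) ∂P/∂y,  v_g = (1/(fρ)) ∂P/∂x
u_g = −(0.87×10⁻³)/(−1.24×10⁻⁴ × 1.22) = 5.77 m/s;  v_g = (2.7×10⁻³)/(−1.24×10⁻⁴ × 1.22) = −17.9 m/s
|V_g| = √(u_g² + v_g²) = 18.8 m/s

19 m/s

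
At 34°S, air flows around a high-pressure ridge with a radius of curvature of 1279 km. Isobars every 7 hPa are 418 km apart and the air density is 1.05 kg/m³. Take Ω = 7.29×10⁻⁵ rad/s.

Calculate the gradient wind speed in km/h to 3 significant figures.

Coriolis parameter at 34°S:
f = 2Ω sin φ = 2 × 7.29×10⁻⁵ × sin 34° = 8.15×10⁻⁵ s⁻¹
Pressure gradient: |∂P/∂n| = 700 Pa / 418000 m = 1.67×10⁻³ Pa/m
Geostrophic speed: V_g = |∂P/∂n|/(fρ) = 1.67×10⁻³/(8.15×10⁻⁵ × 1.05) = 19.6 m/s
Around a high, pressure-gradient force acts outward with centrifugal, so Coriolis balances both:
fV = (1/ρ)|∂P/∂n| + V²/R  →  V² − fR·V + fR·V_g = 0
With fR = 8.15×10⁻⁵ × 1279×10³ m = 104 m/s:
V = [fR − √((fR)² − 4 fR V_g)]/2 = [104 − √(104² − 4×104×19.6)]/2 = 26.1 m/s
Supergeostrophic (V > V_g = 19.6 m/s), as expected around a high.
Converting: 26.1 m/s × 3.6 = 93.9 km/h

93.9 km/h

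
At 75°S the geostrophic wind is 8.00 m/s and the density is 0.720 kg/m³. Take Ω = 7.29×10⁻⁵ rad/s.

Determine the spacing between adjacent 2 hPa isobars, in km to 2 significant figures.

Coriolis parameter at 75°S:
f = 2Ω sin φ = 2 × 7.29×10⁻⁵ × sin 75° = 1.41×10⁻⁴ s⁻¹
Geostrophic balance rearranged: |∂P/∂n| = f ρ V_g
|∂P/∂n| = 1.41×10⁻⁴ × 0.720 × 8.00 = 8.11×10⁻⁴ Pa/m
Isobar spacing: Δn = ΔP/|∂P/∂n| = 200 Pa / 8.11×10⁻⁴ Pa/m = 246551 m ≈ 250 km

250 km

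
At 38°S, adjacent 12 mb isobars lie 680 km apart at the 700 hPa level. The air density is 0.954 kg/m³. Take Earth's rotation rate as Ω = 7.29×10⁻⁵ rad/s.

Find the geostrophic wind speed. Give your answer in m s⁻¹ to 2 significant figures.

21 m s⁻¹

Coriolis parameter at 38°S:
f = 2Ω sin φ = 2 × 7.29×10⁻⁵ × sin 38° = 8.98×10⁻⁵ s⁻¹
Pressure gradient: |∂P/∂n| = 1200 Pa / 680000 m = 1.76×10⁻³ Pa/m
Geostrophic balance (pressure-gradient force = Coriolis force):
V_g = (1/(fρ)) |∂P/∂n| = 1.76×10⁻³ / (8.98×10⁻⁵ × 0.954) = 20.6 m/s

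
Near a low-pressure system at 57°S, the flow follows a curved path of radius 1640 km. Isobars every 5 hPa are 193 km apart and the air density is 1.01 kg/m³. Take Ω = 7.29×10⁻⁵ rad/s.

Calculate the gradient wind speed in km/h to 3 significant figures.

68.9 km/h

Coriolis parameter at 57°S:
f = 2Ω sin φ = 2 × 7.29×10⁻⁵ × sin 57° = 1.22×10⁻⁴ s⁻¹
Pressure gradient: |∂P/∂n| = 500 Pa / 193000 m = 2.59×10⁻³ Pa/m
Geostrophic speed: V_g = |∂P/∂n|/(fρ) = 2.59×10⁻³/(1.22×10⁻⁴ × 1.01) = 21.0 m/s
Around a low, centrifugal force acts outward with Coriolis, so pressure-gradient force balances both:
(1/ρ)|∂P/∂n| = fV + V²/R  →  V² + fR·V − fR·V_g = 0
With fR = 1.22×10⁻⁴ × 1640×10³ m = 201 m/s:
V = [−fR + √((fR)² + 4 fR V_g)]/2 = [−201 + √(201² + 4×201×21)]/2 = 19.1 m/s
Subgeostrophic (V < V_g = 21 m/s), as expected around a low.
Converting: 19.1 m/s × 3.6 = 68.9 km/h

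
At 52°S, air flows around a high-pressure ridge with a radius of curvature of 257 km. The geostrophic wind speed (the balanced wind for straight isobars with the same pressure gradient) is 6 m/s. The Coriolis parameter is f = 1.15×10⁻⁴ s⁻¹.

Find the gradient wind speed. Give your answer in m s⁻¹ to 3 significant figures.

8.37 m s⁻¹

Around a high, pressure-gradient force acts outward with centrifugal, so Coriolis balances both:
fV = (1/ρ)|∂P/∂n| + V²/R  →  V² − fR·V + fR·V_g = 0
With fR = 1.15×10⁻⁴ × 257×10³ m = 29.6 m/s:
V = [fR − √((fR)² − 4 fR V_g)]/2 = [29.6 − √(29.6² − 4×29.6×6)]/2 = 8.37 m/s
Supergeostrophic (V > V_g = 6 m/s), as expected around a high.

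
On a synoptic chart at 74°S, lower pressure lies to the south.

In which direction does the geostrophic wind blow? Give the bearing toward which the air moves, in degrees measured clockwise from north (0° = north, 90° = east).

090°

The pressure-gradient force points toward the south (bearing 180°).
Geostrophic balance: in the Southern Hemisphere the Coriolis force deflects motion to the left, so the geostrophic wind blows 90° to the left of the pressure-gradient force (low pressure on the right).
Rotating 180° by 90° counterclockwise gives 090° — the wind blows toward the east.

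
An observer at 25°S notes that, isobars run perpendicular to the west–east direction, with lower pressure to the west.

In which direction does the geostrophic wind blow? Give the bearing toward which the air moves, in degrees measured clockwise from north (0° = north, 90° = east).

The pressure-gradient force points toward the west (bearing 270°).
Geostrophic balance: in the Southern Hemisphere the Coriolis force deflects motion to the left, so the geostrophic wind blows 90° to the left of the pressure-gradient force (low pressure on the right).
Rotating 270° by 90° counterclockwise gives 180° — the wind blows toward the south.

180°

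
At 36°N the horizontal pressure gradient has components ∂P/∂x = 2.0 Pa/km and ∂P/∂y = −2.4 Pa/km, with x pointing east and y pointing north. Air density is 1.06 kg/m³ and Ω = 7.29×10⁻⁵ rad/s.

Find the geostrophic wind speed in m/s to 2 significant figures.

Coriolis parameter at 36°N:
f = 2Ω sin φ = 2 × 7.29×10⁻⁵ × sin 36° = 8.57×10⁻⁵ s⁻¹
Component geostrophic relations (x east, y north):
u_g = −(1/(fρ)) ∂P/∂y,  v_g = (1/(fρ)) ∂P/∂x
u_g = −(−2.4×10⁻³)/(8.57×10⁻⁵ × 1.06) = 26.4 m/s;  v_g = (2.0×10⁻³)/(8.57×10⁻⁵ × 1.06) = 22.0 m/s
|V_g| = √(u_g² + v_g²) = 34.4 m/s

34 m/s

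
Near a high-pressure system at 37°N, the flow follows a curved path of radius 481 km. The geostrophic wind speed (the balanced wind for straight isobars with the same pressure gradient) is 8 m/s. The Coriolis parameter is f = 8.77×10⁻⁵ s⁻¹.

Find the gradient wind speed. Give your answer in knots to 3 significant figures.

Around a high, pressure-gradient force acts outward with centrifugal, so Coriolis balances both:
fV = (1/ρ)|∂P/∂n| + V²/R  →  V² − fR·V + fR·V_g = 0
With fR = 8.77×10⁻⁵ × 481×10³ m = 42.2 m/s:
V = [fR − √((fR)² − 4 fR V_g)]/2 = [42.2 − √(42.2² − 4×42.2×8)]/2 = 10.7 m/s
Supergeostrophic (V > V_g = 8 m/s), as expected around a high.
Converting: 10.7 m/s × 1.944 = 20.9 knots

20.9 knots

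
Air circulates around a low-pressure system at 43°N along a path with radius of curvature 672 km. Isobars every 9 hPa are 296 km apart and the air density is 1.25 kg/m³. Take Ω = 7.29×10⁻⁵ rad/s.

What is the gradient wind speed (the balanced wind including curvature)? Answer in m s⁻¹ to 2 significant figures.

19 m s⁻¹

Coriolis parameter at 43°N:
f = 2Ω sin φ = 2 × 7.29×10⁻⁵ × sin 43° = 9.94×10⁻⁵ s⁻¹
Pressure gradient: |∂P/∂n| = 900 Pa / 296000 m = 3.04×10⁻³ Pa/m
Geostrophic speed: V_g = |∂P/∂n|/(fρ) = 3.04×10⁻³/(9.94×10⁻⁵ × 1.25) = 24.5 m/s
Around a low, centrifugal force acts outward with Coriolis, so pressure-gradient force balances both:
(1/ρ)|∂P/∂n| = fV + V²/R  →  V² + fR·V − fR·V_g = 0
With fR = 9.94×10⁻⁵ × 672×10³ m = 66.8 m/s:
V = [−fR + √((fR)² + 4 fR V_g)]/2 = [−66.8 + √(66.8² + 4×66.8×24.5)]/2 = 19 m/s
Subgeostrophic (V < V_g = 24.5 m/s), as expected around a low.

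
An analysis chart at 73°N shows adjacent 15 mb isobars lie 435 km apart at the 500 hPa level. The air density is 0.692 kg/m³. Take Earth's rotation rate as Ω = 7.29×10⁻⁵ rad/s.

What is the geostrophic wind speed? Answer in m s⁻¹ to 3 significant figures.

35.7 m s⁻¹

Coriolis parameter at 73°N:
f = 2Ω sin φ = 2 × 7.29×10⁻⁵ × sin 73° = 1.39×10⁻⁴ s⁻¹
Pressure gradient: |∂P/∂n| = 1500 Pa / 435000 m = 3.45×10⁻³ Pa/m
Geostrophic balance (pressure-gradient force = Coriolis force):
V_g = (1/(fρ)) |∂P/∂n| = 3.45×10⁻³ / (1.39×10⁻⁴ × 0.692) = 35.7 m/s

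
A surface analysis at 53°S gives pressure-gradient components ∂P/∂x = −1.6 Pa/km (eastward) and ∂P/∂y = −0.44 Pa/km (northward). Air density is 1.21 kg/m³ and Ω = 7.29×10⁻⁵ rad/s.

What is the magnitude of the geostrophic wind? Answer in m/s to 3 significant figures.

Coriolis parameter at 53°S:
f = 2Ω sin φ = 2 × 7.29×10⁻⁵ × sin 53° = 1.16×10⁻⁴ s⁻¹
In the Southern Hemisphere f is negative: f = −1.16×10⁻⁴ s⁻¹.
Component geostrophic relations (x east, y north):
u_g = −(1/(fρ)) ∂P/∂y,  v_g = (1/(fρ)) ∂P/∂x
u_g = −(−0.44×10⁻³)/(−1.16×10⁻⁴ × 1.21) = −3.12 m/s;  v_g = (−1.6×10⁻³)/(−1.16×10⁻⁴ × 1.21) = 11.4 m/s
|V_g| = √(u_g² + v_g²) = 11.8 m/s

11.8 m/s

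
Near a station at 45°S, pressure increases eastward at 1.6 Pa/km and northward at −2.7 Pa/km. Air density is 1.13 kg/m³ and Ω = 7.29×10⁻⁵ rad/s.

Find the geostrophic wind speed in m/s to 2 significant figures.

27 m/s

Coriolis parameter at 45°S:
f = 2Ω sin φ = 2 × 7.29×10⁻⁵ × sin 45° = 1.03×10⁻⁴ s⁻¹
In the Southern Hemisphere f is negative: f = −1.03×10⁻⁴ s⁻¹.
Component geostrophic relations (x east, y north):
u_g = −(1/(fρ)) ∂P/∂y,  v_g = (1/(fρ)) ∂P/∂x
u_g = −(−2.7×10⁻³)/(−1.03×10⁻⁴ × 1.13) = −23.2 m/s;  v_g = (1.6×10⁻³)/(−1.03×10⁻⁴ × 1.13) = −13.7 m/s
|V_g| = √(u_g² + v_g²) = 26.9 m/s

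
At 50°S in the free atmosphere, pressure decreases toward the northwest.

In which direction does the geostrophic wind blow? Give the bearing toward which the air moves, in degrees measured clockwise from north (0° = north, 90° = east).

225°

The pressure-gradient force points toward the northwest (bearing 315°).
Geostrophic balance: in the Southern Hemisphere the Coriolis force deflects motion to the left, so the geostrophic wind blows 90° to the left of the pressure-gradient force (low pressure on the right).
Rotating 315° by 90° counterclockwise gives 225° — the wind blows toward the southwest.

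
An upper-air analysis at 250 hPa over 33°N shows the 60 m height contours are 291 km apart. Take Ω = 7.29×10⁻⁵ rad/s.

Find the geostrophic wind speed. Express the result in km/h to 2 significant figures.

92 km/h

Coriolis parameter at 33°N:
f = 2Ω sin φ = 2 × 7.29×10⁻⁵ × sin 33° = 7.94×10⁻⁵ s⁻¹
Height gradient: |∂Z/∂n| = 60 m / 291000 m = 2.06×10⁻⁴
On a pressure surface, geostrophic balance gives V_g = (g/f)|∂Z/∂n|:
V_g = 9.81 × 2.06×10⁻⁴ / 7.94×10⁻⁵ = 25.5 m/s
Converting: 25.5 m/s × 3.6 = 92 km/h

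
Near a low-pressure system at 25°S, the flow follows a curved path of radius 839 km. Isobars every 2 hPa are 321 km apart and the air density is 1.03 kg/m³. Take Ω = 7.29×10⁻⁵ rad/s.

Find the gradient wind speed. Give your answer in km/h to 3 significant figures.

30.4 km/h

Coriolis parameter at 25°S:
f = 2Ω sin φ = 2 × 7.29×10⁻⁵ × sin 25° = 6.16×10⁻⁵ s⁻¹
Pressure gradient: |∂P/∂n| = 200 Pa / 321000 m = 6.23×10⁻⁴ Pa/m
Geostrophic speed: V_g = |∂P/∂n|/(fρ) = 6.23×10⁻⁴/(6.16×10⁻⁵ × 1.03) = 9.82 m/s
Around a low, centrifugal force acts outward with Coriolis, so pressure-gradient force balances both:
(1/ρ)|∂P/∂n| = fV + V²/R  →  V² + fR·V − fR·V_g = 0
With fR = 6.16×10⁻⁵ × 839×10³ m = 51.7 m/s:
V = [−fR + √((fR)² + 4 fR V_g)]/2 = [−51.7 + √(51.7² + 4×51.7×9.82)]/2 = 8.44 m/s
Subgeostrophic (V < V_g = 9.82 m/s), as expected around a low.
Converting: 8.44 m/s × 3.6 = 30.4 km/h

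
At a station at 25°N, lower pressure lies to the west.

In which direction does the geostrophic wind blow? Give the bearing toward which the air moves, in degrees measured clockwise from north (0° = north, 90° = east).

The pressure-gradient force points toward the west (bearing 270°).
Geostrophic balance: in the Northern Hemisphere the Coriolis force deflects motion to the right, so the geostrophic wind blows 90° to the right of the pressure-gradient force (low pressure on the left).
Rotating 270° by 90° clockwise gives 000° — the wind blows toward the north.

000°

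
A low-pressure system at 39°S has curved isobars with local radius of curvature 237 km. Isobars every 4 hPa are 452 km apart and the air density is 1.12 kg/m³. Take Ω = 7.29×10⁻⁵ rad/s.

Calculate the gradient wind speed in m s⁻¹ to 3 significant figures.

6.61 m s⁻¹

Coriolis parameter at 39°S:
f = 2Ω sin φ = 2 × 7.29×10⁻⁵ × sin 39° = 9.18×10⁻⁵ s⁻¹
Pressure gradient: |∂P/∂n| = 400 Pa / 452000 m = 8.85×10⁻⁴ Pa/m
Geostrophic speed: V_g = |∂P/∂n|/(fρ) = 8.85×10⁻⁴/(9.18×10⁻⁵ × 1.12) = 8.61 m/s
Around a low, centrifugal force acts outward with Coriolis, so pressure-gradient force balances both:
(1/ρ)|∂P/∂n| = fV + V²/R  →  V² + fR·V − fR·V_g = 0
With fR = 9.18×10⁻⁵ × 237×10³ m = 21.7 m/s:
V = [−fR + √((fR)² + 4 fR V_g)]/2 = [−21.7 + √(21.7² + 4×21.7×8.61)]/2 = 6.61 m/s
Subgeostrophic (V < V_g = 8.61 m/s), as expected around a low.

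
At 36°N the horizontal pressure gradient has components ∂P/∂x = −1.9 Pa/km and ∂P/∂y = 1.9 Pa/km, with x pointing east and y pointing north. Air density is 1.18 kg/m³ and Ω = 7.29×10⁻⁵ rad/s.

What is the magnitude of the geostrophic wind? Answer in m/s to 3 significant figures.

Coriolis parameter at 36°N:
f = 2Ω sin φ = 2 × 7.29×10⁻⁵ × sin 36° = 8.57×10⁻⁵ s⁻¹
Component geostrophic relations (x east, y north):
u_g = −(1/(fρ)) ∂P/∂y,  v_g = (1/(fρ)) ∂P/∂x
u_g = −(1.9×10⁻³)/(8.57×10⁻⁵ × 1.18) = −18.8 m/s;  v_g = (−1.9×10⁻³)/(8.57×10⁻⁵ × 1.18) = −18.8 m/s
|V_g| = √(u_g² + v_g²) = 26.6 m/s

26.6 m/s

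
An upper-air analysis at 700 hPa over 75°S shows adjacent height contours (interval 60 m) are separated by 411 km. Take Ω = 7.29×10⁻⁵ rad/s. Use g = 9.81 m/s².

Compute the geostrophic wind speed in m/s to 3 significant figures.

Coriolis parameter at 75°S:
f = 2Ω sin φ = 2 × 7.29×10⁻⁵ × sin 75° = 1.41×10⁻⁴ s⁻¹
Height gradient: |∂Z/∂n| = 60 m / 411000 m = 1.46×10⁻⁴
On a pressure surface, geostrophic balance gives V_g = (g/f)|∂Z/∂n|:
V_g = 9.81 × 1.46×10⁻⁴ / 1.41×10⁻⁴ = 10.2 m/s

10.2 m/s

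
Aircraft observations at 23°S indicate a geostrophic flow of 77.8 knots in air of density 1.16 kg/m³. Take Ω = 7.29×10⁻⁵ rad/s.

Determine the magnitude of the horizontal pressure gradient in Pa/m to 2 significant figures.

Coriolis parameter at 23°S:
f = 2Ω sin φ = 2 × 7.29×10⁻⁵ × sin 23° = 5.70×10⁻⁵ s⁻¹
Wind speed in SI: 77.8 knots = 40.0 m/s
Geostrophic balance rearranged: |∂P/∂n| = f ρ V_g
|∂P/∂n| = 5.70×10⁻⁵ × 1.16 × 40.0 = 2.64×10⁻³ Pa/m

2.6×10⁻³ Pa/m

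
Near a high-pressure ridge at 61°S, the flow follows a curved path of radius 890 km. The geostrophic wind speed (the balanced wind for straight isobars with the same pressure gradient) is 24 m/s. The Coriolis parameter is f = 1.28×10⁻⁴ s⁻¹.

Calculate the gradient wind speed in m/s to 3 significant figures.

34.4 m/s

Around a high, pressure-gradient force acts outward with centrifugal, so Coriolis balances both:
fV = (1/ρ)|∂P/∂n| + V²/R  →  V² − fR·V + fR·V_g = 0
With fR = 1.28×10⁻⁴ × 890×10³ m = 114 m/s:
V = [fR − √((fR)² − 4 fR V_g)]/2 = [114 − √(114² − 4×114×24)]/2 = 34.4 m/s
Supergeostrophic (V > V_g = 24 m/s), as expected around a high.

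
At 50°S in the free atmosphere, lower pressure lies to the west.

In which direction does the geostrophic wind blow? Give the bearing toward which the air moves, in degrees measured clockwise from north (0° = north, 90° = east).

The pressure-gradient force points toward the west (bearing 270°).
Geostrophic balance: in the Southern Hemisphere the Coriolis force deflects motion to the left, so the geostrophic wind blows 90° to the left of the pressure-gradient force (low pressure on the right).
Rotating 270° by 90° counterclockwise gives 180° — the wind blows toward the south.

180°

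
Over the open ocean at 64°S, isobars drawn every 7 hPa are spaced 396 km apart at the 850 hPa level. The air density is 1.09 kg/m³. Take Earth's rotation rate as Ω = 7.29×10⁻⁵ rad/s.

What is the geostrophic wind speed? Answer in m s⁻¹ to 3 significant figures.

12.4 m s⁻¹

Coriolis parameter at 64°S:
f = 2Ω sin φ = 2 × 7.29×10⁻⁵ × sin 64° = 1.31×10⁻⁴ s⁻¹
Pressure gradient: |∂P/∂n| = 700 Pa / 396000 m = 1.77×10⁻³ Pa/m
Geostrophic balance (pressure-gradient force = Coriolis force):
V_g = (1/(fρ)) |∂P/∂n| = 1.77×10⁻³ / (1.31×10⁻⁴ × 1.09) = 12.4 m/s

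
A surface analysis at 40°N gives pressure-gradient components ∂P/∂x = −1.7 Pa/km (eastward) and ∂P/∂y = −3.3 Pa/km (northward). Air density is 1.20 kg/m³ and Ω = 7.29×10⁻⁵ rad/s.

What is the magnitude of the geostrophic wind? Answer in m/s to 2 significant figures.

33 m/s

Coriolis parameter at 40°N:
f = 2Ω sin φ = 2 × 7.29×10⁻⁵ × sin 40° = 9.37×10⁻⁵ s⁻¹
Component geostrophic relations (x east, y north):
u_g = −(1/(fρ)) ∂P/∂y,  v_g = (1/(fρ)) ∂P/∂x
u_g = −(−3.3×10⁻³)/(9.37×10⁻⁵ × 1.20) = 29.3 m/s;  v_g = (−1.7×10⁻³)/(9.37×10⁻⁵ × 1.20) = −15.1 m/s
|V_g| = √(u_g² + v_g²) = 33.0 m/s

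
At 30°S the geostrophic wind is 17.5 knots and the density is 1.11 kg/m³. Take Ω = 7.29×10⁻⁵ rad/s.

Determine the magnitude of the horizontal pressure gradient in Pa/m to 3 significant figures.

Coriolis parameter at 30°S:
f = 2Ω sin φ = 2 × 7.29×10⁻⁵ × sin 30° = 7.29×10⁻⁵ s⁻¹
Wind speed in SI: 17.5 knots = 9.00 m/s
Geostrophic balance rearranged: |∂P/∂n| = f ρ V_g
|∂P/∂n| = 7.29×10⁻⁵ × 1.11 × 9.00 = 7.28×10⁻⁴ Pa/m

7.28×10⁻⁴ Pa/m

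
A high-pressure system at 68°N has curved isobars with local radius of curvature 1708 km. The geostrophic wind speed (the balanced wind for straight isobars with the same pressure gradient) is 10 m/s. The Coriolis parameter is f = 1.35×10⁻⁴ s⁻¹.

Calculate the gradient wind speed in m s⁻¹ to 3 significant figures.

Around a high, pressure-gradient force acts outward with centrifugal, so Coriolis balances both:
fV = (1/ρ)|∂P/∂n| + V²/R  →  V² − fR·V + fR·V_g = 0
With fR = 1.35×10⁻⁴ × 1708×10³ m = 231 m/s:
V = [fR − √((fR)² − 4 fR V_g)]/2 = [231 − √(231² − 4×231×10)]/2 = 10.5 m/s
Supergeostrophic (V > V_g = 10 m/s), as expected around a high.

10.5 m s⁻¹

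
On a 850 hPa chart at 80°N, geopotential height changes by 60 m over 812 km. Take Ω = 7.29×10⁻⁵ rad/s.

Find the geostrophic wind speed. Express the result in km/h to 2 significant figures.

18 km/h

Coriolis parameter at 80°N:
f = 2Ω sin φ = 2 × 7.29×10⁻⁵ × sin 80° = 1.44×10⁻⁴ s⁻¹
Height gradient: |∂Z/∂n| = 60 m / 812000 m = 7.39×10⁻⁵
On a pressure surface, geostrophic balance gives V_g = (g/f)|∂Z/∂n|:
V_g = 9.81 × 7.39×10⁻⁵ / 1.44×10⁻⁴ = 5.05 m/s
Converting: 5.05 m/s × 3.6 = 18 km/h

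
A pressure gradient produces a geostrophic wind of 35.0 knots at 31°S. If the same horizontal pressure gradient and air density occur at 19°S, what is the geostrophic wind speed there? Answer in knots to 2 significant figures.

With the same pressure gradient and density, V_g ∝ 1/f ∝ 1/sin φ.
V₂ = V₁ · sin φ₁ / sin φ₂ = 35.0 × sin 31° / sin 19°
V₂ = 35.0 × 0.5150/0.3256 = 55 knots

55 knots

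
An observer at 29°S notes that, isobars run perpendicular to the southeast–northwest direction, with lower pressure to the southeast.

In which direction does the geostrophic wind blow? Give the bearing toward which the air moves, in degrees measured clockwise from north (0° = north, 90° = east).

The pressure-gradient force points toward the southeast (bearing 135°).
Geostrophic balance: in the Southern Hemisphere the Coriolis force deflects motion to the left, so the geostrophic wind blows 90° to the left of the pressure-gradient force (low pressure on the right).
Rotating 135° by 90° counterclockwise gives 045° — the wind blows toward the northeast.

045°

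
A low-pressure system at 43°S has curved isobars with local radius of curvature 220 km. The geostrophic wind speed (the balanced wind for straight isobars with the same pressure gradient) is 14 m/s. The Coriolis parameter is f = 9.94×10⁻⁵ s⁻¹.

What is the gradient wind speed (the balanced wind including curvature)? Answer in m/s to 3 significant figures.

9.70 m/s

Around a low, centrifugal force acts outward with Coriolis, so pressure-gradient force balances both:
(1/ρ)|∂P/∂n| = fV + V²/R  →  V² + fR·V − fR·V_g = 0
With fR = 9.94×10⁻⁵ × 220×10³ m = 21.9 m/s:
V = [−fR + √((fR)² + 4 fR V_g)]/2 = [−21.9 + √(21.9² + 4×21.9×14)]/2 = 9.7 m/s
Subgeostrophic (V < V_g = 14 m/s), as expected around a low.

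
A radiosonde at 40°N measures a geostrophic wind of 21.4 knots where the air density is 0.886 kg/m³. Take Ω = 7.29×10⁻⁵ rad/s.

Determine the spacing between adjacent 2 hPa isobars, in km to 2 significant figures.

Coriolis parameter at 40°N:
f = 2Ω sin φ = 2 × 7.29×10⁻⁵ × sin 40° = 9.37×10⁻⁵ s⁻¹
Wind speed in SI: 21.4 knots = 11.0 m/s
Geostrophic balance rearranged: |∂P/∂n| = f ρ V_g
|∂P/∂n| = 9.37×10⁻⁵ × 0.886 × 11.0 = 9.14×10⁻⁴ Pa/m
Isobar spacing: Δn = ΔP/|∂P/∂n| = 200 Pa / 9.14×10⁻⁴ Pa/m = 218786 m ≈ 220 km

220 km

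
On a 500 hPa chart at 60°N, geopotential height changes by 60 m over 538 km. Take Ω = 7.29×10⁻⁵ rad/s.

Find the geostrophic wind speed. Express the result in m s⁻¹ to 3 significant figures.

8.66 m s⁻¹

Coriolis parameter at 60°N:
f = 2Ω sin φ = 2 × 7.29×10⁻⁵ × sin 60° = 1.26×10⁻⁴ s⁻¹
Height gradient: |∂Z/∂n| = 60 m / 538000 m = 1.12×10⁻⁴
On a pressure surface, geostrophic balance gives V_g = (g/f)|∂Z/∂n|:
V_g = 9.81 × 1.12×10⁻⁴ / 1.26×10⁻⁴ = 8.66 m/s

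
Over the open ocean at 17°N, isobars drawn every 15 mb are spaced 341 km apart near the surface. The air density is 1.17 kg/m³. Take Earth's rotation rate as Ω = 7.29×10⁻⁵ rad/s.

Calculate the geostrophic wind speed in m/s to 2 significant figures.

88 m/s

Coriolis parameter at 17°N:
f = 2Ω sin φ = 2 × 7.29×10⁻⁵ × sin 17° = 4.26×10⁻⁵ s⁻¹
Pressure gradient: |∂P/∂n| = 1500 Pa / 341000 m = 4.40×10⁻³ Pa/m
Geostrophic balance (pressure-gradient force = Coriolis force):
V_g = (1/(fρ)) |∂P/∂n| = 4.40×10⁻³ / (4.26×10⁻⁵ × 1.17) = 88.2 m/s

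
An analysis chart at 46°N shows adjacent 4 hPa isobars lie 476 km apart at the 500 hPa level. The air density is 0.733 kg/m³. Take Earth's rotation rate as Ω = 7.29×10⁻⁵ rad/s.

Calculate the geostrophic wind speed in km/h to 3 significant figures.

39.4 km/h

Coriolis parameter at 46°N:
f = 2Ω sin φ = 2 × 7.29×10⁻⁵ × sin 46° = 1.05×10⁻⁴ s⁻¹
Pressure gradient: |∂P/∂n| = 400 Pa / 476000 m = 8.40×10⁻⁴ Pa/m
Geostrophic balance (pressure-gradient force = Coriolis force):
V_g = (1/(fρ)) |∂P/∂n| = 8.40×10⁻⁴ / (1.05×10⁻⁴ × 0.733) = 10.9 m/s
Converting: 10.9 m/s × 3.6 = 39.4 km/h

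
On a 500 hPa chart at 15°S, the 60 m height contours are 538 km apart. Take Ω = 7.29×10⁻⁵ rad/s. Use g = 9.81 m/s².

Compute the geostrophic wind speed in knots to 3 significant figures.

Coriolis parameter at 15°S:
f = 2Ω sin φ = 2 × 7.29×10⁻⁵ × sin 15° = 3.77×10⁻⁵ s⁻¹
Height gradient: |∂Z/∂n| = 60 m / 538000 m = 1.12×10⁻⁴
On a pressure surface, geostrophic balance gives V_g = (g/f)|∂Z/∂n|:
V_g = 9.81 × 1.12×10⁻⁴ / 3.77×10⁻⁵ = 29.0 m/s
Converting: 29.0 m/s × 1.944 = 56.4 knots

56.4 knots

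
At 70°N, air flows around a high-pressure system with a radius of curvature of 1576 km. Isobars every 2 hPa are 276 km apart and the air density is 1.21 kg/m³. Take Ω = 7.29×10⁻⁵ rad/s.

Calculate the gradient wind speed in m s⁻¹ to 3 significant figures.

Coriolis parameter at 70°N:
f = 2Ω sin φ = 2 × 7.29×10⁻⁵ × sin 70° = 1.37×10⁻⁴ s⁻¹
Pressure gradient: |∂P/∂n| = 200 Pa / 276000 m = 7.25×10⁻⁴ Pa/m
Geostrophic speed: V_g = |∂P/∂n|/(fρ) = 7.25×10⁻⁴/(1.37×10⁻⁴ × 1.21) = 4.37 m/s
Around a high, pressure-gradient force acts outward with centrifugal, so Coriolis balances both:
fV = (1/ρ)|∂P/∂n| + V²/R  →  V² − fR·V + fR·V_g = 0
With fR = 1.37×10⁻⁴ × 1576×10³ m = 216 m/s:
V = [fR − √((fR)² − 4 fR V_g)]/2 = [216 − √(216² − 4×216×4.37)]/2 = 4.46 m/s
Supergeostrophic (V > V_g = 4.37 m/s), as expected around a high.

4.46 m s⁻¹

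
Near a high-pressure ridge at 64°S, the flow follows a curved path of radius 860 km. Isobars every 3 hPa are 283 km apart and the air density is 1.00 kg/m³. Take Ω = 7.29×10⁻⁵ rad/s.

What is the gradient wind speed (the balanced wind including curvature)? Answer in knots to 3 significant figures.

Coriolis parameter at 64°S:
f = 2Ω sin φ = 2 × 7.29×10⁻⁵ × sin 64° = 1.31×10⁻⁴ s⁻¹
Pressure gradient: |∂P/∂n| = 300 Pa / 283000 m = 1.06×10⁻³ Pa/m
Geostrophic speed: V_g = |∂P/∂n|/(fρ) = 1.06×10⁻³/(1.31×10⁻⁴ × 1.00) = 8.09 m/s
Around a high, pressure-gradient force acts outward with centrifugal, so Coriolis balances both:
fV = (1/ρ)|∂P/∂n| + V²/R  →  V² − fR·V + fR·V_g = 0
With fR = 1.31×10⁻⁴ × 860×10³ m = 113 m/s:
V = [fR − √((fR)² − 4 fR V_g)]/2 = [113 − √(113² − 4×113×8.09)]/2 = 8.77 m/s
Supergeostrophic (V > V_g = 8.09 m/s), as expected around a high.
Converting: 8.77 m/s × 1.944 = 17.1 knots

17.1 knots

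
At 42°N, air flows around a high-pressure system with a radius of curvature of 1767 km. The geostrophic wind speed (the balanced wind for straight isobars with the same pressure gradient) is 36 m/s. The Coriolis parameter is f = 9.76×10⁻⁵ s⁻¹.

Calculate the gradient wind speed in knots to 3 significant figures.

Around a high, pressure-gradient force acts outward with centrifugal, so Coriolis balances both:
fV = (1/ρ)|∂P/∂n| + V²/R  →  V² − fR·V + fR·V_g = 0
With fR = 9.76×10⁻⁵ × 1767×10³ m = 172 m/s:
V = [fR − √((fR)² − 4 fR V_g)]/2 = [172 − √(172² − 4×172×36)]/2 = 51.2 m/s
Supergeostrophic (V > V_g = 36 m/s), as expected around a high.
Converting: 51.2 m/s × 1.944 = 99.5 knots

99.5 knots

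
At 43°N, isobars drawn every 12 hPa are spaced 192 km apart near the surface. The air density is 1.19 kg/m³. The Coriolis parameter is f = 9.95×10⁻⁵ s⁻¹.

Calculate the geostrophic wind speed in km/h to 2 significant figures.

Pressure gradient: |∂P/∂n| = 1200 Pa / 192000 m = 6.25×10⁻³ Pa/m
Geostrophic balance (pressure-gradient force = Coriolis force):
V_g = (1/(fρ)) |∂P/∂n| = 6.25×10⁻³ / (9.95×10⁻⁵ × 1.19) = 52.8 m/s
Converting: 52.8 m/s × 3.6 = 190 km/h

190 km/h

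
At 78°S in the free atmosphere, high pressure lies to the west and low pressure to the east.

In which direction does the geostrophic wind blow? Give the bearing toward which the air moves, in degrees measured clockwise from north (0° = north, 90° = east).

The pressure-gradient force points toward the east (bearing 090°).
Geostrophic balance: in the Southern Hemisphere the Coriolis force deflects motion to the left, so the geostrophic wind blows 90° to the left of the pressure-gradient force (low pressure on the right).
Rotating 090° by 90° counterclockwise gives 000° — the wind blows toward the north.

000°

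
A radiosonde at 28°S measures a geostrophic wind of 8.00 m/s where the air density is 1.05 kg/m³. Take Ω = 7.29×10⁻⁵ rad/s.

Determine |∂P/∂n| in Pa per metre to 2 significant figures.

Coriolis parameter at 28°S:
f = 2Ω sin φ = 2 × 7.29×10⁻⁵ × sin 28° = 6.84×10⁻⁵ s⁻¹
Geostrophic balance rearranged: |∂P/∂n| = f ρ V_g
|∂P/∂n| = 6.84×10⁻⁵ × 1.05 × 8.00 = 5.75×10⁻⁴ Pa/m

5.7×10⁻⁴ Pa/m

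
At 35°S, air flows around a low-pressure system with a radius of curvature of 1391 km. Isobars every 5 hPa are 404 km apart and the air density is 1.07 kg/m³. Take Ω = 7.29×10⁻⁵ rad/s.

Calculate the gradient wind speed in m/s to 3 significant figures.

Coriolis parameter at 35°S:
f = 2Ω sin φ = 2 × 7.29×10⁻⁵ × sin 35° = 8.36×10⁻⁵ s⁻¹
Pressure gradient: |∂P/∂n| = 500 Pa / 404000 m = 1.24×10⁻³ Pa/m
Geostrophic speed: V_g = |∂P/∂n|/(fρ) = 1.24×10⁻³/(8.36×10⁻⁵ × 1.07) = 13.8 m/s
Around a low, centrifugal force acts outward with Coriolis, so pressure-gradient force balances both:
(1/ρ)|∂P/∂n| = fV + V²/R  →  V² + fR·V − fR·V_g = 0
With fR = 8.36×10⁻⁵ × 1391×10³ m = 116 m/s:
V = [−fR + √((fR)² + 4 fR V_g)]/2 = [−116 + √(116² + 4×116×13.8)]/2 = 12.5 m/s
Subgeostrophic (V < V_g = 13.8 m/s), as expected around a low.

12.5 m/s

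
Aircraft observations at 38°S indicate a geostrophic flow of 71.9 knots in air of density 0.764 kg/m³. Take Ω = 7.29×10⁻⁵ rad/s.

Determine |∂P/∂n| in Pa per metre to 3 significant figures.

Coriolis parameter at 38°S:
f = 2Ω sin φ = 2 × 7.29×10⁻⁵ × sin 38° = 8.98×10⁻⁵ s⁻¹
Wind speed in SI: 71.9 knots = 37.0 m/s
Geostrophic balance rearranged: |∂P/∂n| = f ρ V_g
|∂P/∂n| = 8.98×10⁻⁵ × 0.764 × 37.0 = 2.54×10⁻³ Pa/m

2.54×10⁻³ Pa/m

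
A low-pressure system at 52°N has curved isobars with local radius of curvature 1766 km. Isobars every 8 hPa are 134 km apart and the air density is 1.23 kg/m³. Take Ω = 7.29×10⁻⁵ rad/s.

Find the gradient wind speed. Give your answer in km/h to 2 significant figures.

130 km/h

Coriolis parameter at 52°N:
f = 2Ω sin φ = 2 × 7.29×10⁻⁵ × sin 52° = 1.15×10⁻⁴ s⁻¹
Pressure gradient: |∂P/∂n| = 800 Pa / 134000 m = 5.97×10⁻³ Pa/m
Geostrophic speed: V_g = |∂P/∂n|/(fρ) = 5.97×10⁻³/(1.15×10⁻⁴ × 1.23) = 42.2 m/s
Around a low, centrifugal force acts outward with Coriolis, so pressure-gradient force balances both:
(1/ρ)|∂P/∂n| = fV + V²/R  →  V² + fR·V − fR·V_g = 0
With fR = 1.15×10⁻⁴ × 1766×10³ m = 203 m/s:
V = [−fR + √((fR)² + 4 fR V_g)]/2 = [−203 + √(203² + 4×203×42.2)]/2 = 35.9 m/s
Subgeostrophic (V < V_g = 42.2 m/s), as expected around a low.
Converting: 35.9 m/s × 3.6 = 130 km/h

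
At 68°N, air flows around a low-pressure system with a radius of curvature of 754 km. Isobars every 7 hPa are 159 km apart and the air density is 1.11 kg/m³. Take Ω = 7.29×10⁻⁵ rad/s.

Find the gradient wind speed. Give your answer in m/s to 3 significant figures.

23.8 m/s

Coriolis parameter at 68°N:
f = 2Ω sin φ = 2 × 7.29×10⁻⁵ × sin 68° = 1.35×10⁻⁴ s⁻¹
Pressure gradient: |∂P/∂n| = 700 Pa / 159000 m = 4.40×10⁻³ Pa/m
Geostrophic speed: V_g = |∂P/∂n|/(fρ) = 4.40×10⁻³/(1.35×10⁻⁴ × 1.11) = 29.3 m/s
Around a low, centrifugal force acts outward with Coriolis, so pressure-gradient force balances both:
(1/ρ)|∂P/∂n| = fV + V²/R  →  V² + fR·V − fR·V_g = 0
With fR = 1.35×10⁻⁴ × 754×10³ m = 102 m/s:
V = [−fR + √((fR)² + 4 fR V_g)]/2 = [−102 + √(102² + 4×102×29.3)]/2 = 23.8 m/s
Subgeostrophic (V < V_g = 29.3 m/s), as expected around a low.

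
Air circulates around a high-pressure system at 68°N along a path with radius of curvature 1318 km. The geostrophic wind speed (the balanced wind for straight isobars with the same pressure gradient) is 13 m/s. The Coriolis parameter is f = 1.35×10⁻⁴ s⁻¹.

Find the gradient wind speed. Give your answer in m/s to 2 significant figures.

Around a high, pressure-gradient force acts outward with centrifugal, so Coriolis balances both:
fV = (1/ρ)|∂P/∂n| + V²/R  →  V² − fR·V + fR·V_g = 0
With fR = 1.35×10⁻⁴ × 1318×10³ m = 178 m/s:
V = [fR − √((fR)² − 4 fR V_g)]/2 = [178 − √(178² − 4×178×13)]/2 = 14.1 m/s
Supergeostrophic (V > V_g = 13 m/s), as expected around a high.

14 m/s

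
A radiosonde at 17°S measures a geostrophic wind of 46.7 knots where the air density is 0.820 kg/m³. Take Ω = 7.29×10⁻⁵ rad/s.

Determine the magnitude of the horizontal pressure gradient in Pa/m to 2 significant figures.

Coriolis parameter at 17°S:
f = 2Ω sin φ = 2 × 7.29×10⁻⁵ × sin 17° = 4.26×10⁻⁵ s⁻¹
Wind speed in SI: 46.7 knots = 24.0 m/s
Geostrophic balance rearranged: |∂P/∂n| = f ρ V_g
|∂P/∂n| = 4.26×10⁻⁵ × 0.820 × 24.0 = 8.40×10⁻⁴ Pa/m

8.4×10⁻⁴ Pa/m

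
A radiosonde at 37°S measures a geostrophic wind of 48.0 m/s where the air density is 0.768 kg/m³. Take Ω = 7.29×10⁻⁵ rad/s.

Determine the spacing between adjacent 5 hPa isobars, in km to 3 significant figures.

Coriolis parameter at 37°S:
f = 2Ω sin φ = 2 × 7.29×10⁻⁵ × sin 37° = 8.77×10⁻⁵ s⁻¹
Geostrophic balance rearranged: |∂P/∂n| = f ρ V_g
|∂P/∂n| = 8.77×10⁻⁵ × 0.768 × 48.0 = 3.23×10⁻³ Pa/m
Isobar spacing: Δn = ΔP/|∂P/∂n| = 500 Pa / 3.23×10⁻³ Pa/m = 154578 m ≈ 155 km

155 km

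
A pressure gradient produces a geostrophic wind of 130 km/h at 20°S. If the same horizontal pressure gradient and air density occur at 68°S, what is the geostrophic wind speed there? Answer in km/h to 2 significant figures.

48 km/h

With the same pressure gradient and density, V_g ∝ 1/f ∝ 1/sin φ.
V₂ = V₁ · sin φ₁ / sin φ₂ = 130 × sin 20° / sin 68°
V₂ = 130 × 0.3420/0.9272 = 48 km/h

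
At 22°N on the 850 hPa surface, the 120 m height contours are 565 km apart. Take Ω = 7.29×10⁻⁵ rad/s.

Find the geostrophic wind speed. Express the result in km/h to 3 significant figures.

137 km/h

Coriolis parameter at 22°N:
f = 2Ω sin φ = 2 × 7.29×10⁻⁵ × sin 22° = 5.46×10⁻⁵ s⁻¹
Height gradient: |∂Z/∂n| = 120 m / 565000 m = 2.12×10⁻⁴
On a pressure surface, geostrophic balance gives V_g = (g/f)|∂Z/∂n|:
V_g = 9.81 × 2.12×10⁻⁴ / 5.46×10⁻⁵ = 38.1 m/s
Converting: 38.1 m/s × 3.6 = 137 km/h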